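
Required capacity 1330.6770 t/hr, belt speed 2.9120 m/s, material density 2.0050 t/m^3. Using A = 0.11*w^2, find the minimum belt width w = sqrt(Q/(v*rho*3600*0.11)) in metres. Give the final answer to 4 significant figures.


A_req = 1330.6770 / (2.9120 * 2.0050 * 3600) = 0.0633088 m^2
w = sqrt(0.0633088 / 0.11)
w = 0.7586 m


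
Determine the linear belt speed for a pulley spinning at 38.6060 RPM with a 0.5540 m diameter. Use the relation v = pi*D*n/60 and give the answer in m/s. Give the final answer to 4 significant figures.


v = pi * 0.5540 * 38.6060 / 60
v = 1.120 m/s


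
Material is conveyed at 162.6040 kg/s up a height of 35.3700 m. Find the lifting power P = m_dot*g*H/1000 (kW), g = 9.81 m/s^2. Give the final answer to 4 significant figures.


P = 162.6040 * 9.81 * 35.3700 / 1000
P = 56.42 kW


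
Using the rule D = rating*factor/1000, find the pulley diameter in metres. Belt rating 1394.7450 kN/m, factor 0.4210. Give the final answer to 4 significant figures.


D = 1394.7450 * 0.4210 / 1000
D = 0.5872 m


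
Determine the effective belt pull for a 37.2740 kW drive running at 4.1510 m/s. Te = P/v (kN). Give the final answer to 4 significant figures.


Te = P / v = 37.2740 / 4.1510
Te = 8.980 kN


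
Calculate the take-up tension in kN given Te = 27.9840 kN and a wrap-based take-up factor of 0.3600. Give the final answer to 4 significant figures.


T_tu = 27.9840 * 0.3600
T_tu = 10.07 kN


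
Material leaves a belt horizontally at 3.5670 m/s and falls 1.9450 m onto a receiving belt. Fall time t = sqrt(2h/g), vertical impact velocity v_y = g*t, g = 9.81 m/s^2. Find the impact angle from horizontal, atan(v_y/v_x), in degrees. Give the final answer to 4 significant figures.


t = sqrt(2*1.9450/9.81) = 0.62971 s
v_y = 9.81 * 0.62971 = 6.17746 m/s
angle = atan(6.17746 / 3.5670) = 60.00 deg


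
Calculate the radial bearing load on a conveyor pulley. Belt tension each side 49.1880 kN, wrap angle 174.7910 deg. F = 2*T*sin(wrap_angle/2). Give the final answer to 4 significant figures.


F = 2 * 49.1880 * sin(174.7910/2 deg)
F = 98.27 kN


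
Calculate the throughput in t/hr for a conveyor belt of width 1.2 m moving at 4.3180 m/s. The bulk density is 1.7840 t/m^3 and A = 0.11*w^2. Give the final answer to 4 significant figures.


A = 0.11 * 1.2^2 = 0.1584 m^2
C = 0.1584 * 4.3180 * 1.7840 * 3600
C = 4393 t/hr


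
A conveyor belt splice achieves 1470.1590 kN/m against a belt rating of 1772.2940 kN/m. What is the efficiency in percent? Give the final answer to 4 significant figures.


Eff = 1470.1590 / 1772.2940 * 100
Eff = 82.95 %


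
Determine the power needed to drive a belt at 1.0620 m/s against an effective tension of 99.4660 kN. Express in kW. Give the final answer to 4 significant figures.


P = Te * v = 99.4660 * 1.0620
P = 105.6 kW


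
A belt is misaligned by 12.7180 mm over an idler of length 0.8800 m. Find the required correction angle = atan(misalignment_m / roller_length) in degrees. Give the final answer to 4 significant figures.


misalign_m = 12.7180 / 1000 = 0.012718 m
angle = atan(0.012718 / 0.8800)
angle = 0.8280 deg


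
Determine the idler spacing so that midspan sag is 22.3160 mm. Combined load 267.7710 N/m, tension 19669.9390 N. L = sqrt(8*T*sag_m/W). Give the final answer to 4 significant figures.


sag = 22.3160/1000 = 0.022316 m
L = sqrt(8 * 19669.9390 * 0.022316 / 267.7710)
L = 3.621 m


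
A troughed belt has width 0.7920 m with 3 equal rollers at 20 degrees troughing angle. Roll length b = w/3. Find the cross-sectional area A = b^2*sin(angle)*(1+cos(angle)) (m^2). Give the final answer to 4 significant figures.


b = 0.7920/3 = 0.264 m
A = 0.264^2 * sin(20 deg) * (1 + cos(20 deg))
A = 0.04624 m^2


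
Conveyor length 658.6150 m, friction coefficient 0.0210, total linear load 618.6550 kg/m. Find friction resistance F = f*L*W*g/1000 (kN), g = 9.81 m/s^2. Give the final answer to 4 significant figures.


F = 0.0210 * 658.6150 * 618.6550 * 9.81 / 1000
F = 83.94 kN


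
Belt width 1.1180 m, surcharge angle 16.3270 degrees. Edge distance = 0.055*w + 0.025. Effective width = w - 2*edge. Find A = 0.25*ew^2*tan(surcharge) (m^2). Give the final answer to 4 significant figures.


edge = 0.055*1.1180 + 0.025 = 0.08649 m
ew = 1.1180 - 2*0.08649 = 0.94502 m
A = 0.25 * 0.94502^2 * tan(16.3270 deg)
A = 0.06540 m^2


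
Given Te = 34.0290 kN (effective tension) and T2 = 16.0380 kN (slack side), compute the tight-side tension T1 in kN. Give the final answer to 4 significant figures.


T1 = Te + T2 = 34.0290 + 16.0380
T1 = 50.07 kN


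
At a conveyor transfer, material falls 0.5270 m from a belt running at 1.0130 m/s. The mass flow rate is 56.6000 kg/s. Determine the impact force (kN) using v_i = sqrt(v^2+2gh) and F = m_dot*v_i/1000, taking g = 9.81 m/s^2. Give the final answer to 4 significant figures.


v_i = sqrt(1.0130^2 + 2*9.81*0.5270) = 3.37134 m/s
F = 56.6000 * 3.37134 / 1000
F = 0.1908 kN


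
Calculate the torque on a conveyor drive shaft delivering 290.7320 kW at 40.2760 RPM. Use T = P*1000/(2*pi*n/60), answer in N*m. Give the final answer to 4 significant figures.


omega = 2*pi*40.2760/60 = 4.21769 rad/s
T = 290.7320*1000 / 4.21769
T = 68930 N*m


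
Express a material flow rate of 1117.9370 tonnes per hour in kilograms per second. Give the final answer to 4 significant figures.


m_dot = 1117.9370 * 1000 / 3600
m_dot = 310.5 kg/s


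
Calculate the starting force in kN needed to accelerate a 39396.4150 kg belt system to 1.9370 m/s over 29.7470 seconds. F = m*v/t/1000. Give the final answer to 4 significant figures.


F = 39396.4150 * 1.9370 / 29.7470 / 1000
F = 2.565 kN


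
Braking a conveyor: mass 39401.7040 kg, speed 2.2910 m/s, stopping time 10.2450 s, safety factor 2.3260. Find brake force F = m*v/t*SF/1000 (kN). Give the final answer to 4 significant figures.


F = 39401.7040 * 2.2910 / 10.2450 * 2.3260 / 1000
F = 20.49 kN


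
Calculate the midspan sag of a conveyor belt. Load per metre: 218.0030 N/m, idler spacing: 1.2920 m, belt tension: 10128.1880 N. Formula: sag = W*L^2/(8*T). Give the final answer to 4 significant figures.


sag = 218.0030 * 1.2920^2 / (8 * 10128.1880)
sag = 0.004491 m


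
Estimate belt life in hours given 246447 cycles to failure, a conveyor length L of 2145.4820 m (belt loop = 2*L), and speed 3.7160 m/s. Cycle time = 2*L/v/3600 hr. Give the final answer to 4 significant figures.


cycle_time = 2 * 2145.4820 / 3.7160 / 3600 = 0.320757 hr
life = 246447 * 0.320757 = 79050 hours


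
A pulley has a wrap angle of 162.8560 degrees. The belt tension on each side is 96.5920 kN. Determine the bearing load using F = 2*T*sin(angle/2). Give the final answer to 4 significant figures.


F = 2 * 96.5920 * sin(162.8560/2 deg)
F = 191.0 kN


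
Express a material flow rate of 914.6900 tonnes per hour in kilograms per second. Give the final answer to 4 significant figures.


m_dot = 914.6900 * 1000 / 3600
m_dot = 254.1 kg/s


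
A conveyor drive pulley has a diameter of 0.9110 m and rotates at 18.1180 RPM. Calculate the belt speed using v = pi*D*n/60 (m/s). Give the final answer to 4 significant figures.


v = pi * 0.9110 * 18.1180 / 60
v = 0.8642 m/s


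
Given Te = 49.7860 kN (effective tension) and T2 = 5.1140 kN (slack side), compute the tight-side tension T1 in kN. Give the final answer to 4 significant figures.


T1 = Te + T2 = 49.7860 + 5.1140
T1 = 54.90 kN


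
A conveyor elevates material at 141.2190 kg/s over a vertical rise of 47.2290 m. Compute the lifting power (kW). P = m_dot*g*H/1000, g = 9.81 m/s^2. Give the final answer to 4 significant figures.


P = 141.2190 * 9.81 * 47.2290 / 1000
P = 65.43 kW


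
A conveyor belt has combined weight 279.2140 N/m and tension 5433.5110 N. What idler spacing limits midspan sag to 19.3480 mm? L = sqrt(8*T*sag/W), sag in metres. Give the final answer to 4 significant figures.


sag = 19.3480/1000 = 0.019348 m
L = sqrt(8 * 5433.5110 * 0.019348 / 279.2140)
L = 1.736 m


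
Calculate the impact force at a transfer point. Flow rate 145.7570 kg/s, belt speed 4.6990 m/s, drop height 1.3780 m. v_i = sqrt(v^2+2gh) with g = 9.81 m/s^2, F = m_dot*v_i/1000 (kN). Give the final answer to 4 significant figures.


v_i = sqrt(4.6990^2 + 2*9.81*1.3780) = 7.00835 m/s
F = 145.7570 * 7.00835 / 1000
F = 1.022 kN


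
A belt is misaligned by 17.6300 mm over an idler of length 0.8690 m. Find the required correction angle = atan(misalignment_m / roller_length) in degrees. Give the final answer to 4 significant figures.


misalign_m = 17.6300 / 1000 = 0.017630 m
angle = atan(0.017630 / 0.8690)
angle = 1.162 deg


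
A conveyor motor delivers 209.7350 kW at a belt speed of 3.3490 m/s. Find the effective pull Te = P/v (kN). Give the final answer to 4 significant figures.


Te = P / v = 209.7350 / 3.3490
Te = 62.63 kN


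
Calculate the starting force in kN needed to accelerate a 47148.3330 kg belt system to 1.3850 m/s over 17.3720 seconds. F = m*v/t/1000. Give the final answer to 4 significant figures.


F = 47148.3330 * 1.3850 / 17.3720 / 1000
F = 3.759 kN


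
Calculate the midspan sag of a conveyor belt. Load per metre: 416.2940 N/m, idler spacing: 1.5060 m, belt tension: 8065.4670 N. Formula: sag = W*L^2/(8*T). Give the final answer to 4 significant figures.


sag = 416.2940 * 1.5060^2 / (8 * 8065.4670)
sag = 0.01463 m


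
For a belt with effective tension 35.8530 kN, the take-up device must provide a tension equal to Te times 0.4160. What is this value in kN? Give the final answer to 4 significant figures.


T_tu = 35.8530 * 0.4160
T_tu = 14.91 kN


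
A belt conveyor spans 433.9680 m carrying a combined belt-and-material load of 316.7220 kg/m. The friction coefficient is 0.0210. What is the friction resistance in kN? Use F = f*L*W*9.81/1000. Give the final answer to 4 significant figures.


F = 0.0210 * 433.9680 * 316.7220 * 9.81 / 1000
F = 28.32 kN


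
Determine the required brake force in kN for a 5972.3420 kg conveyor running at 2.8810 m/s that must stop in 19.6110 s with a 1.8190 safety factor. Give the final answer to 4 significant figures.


F = 5972.3420 * 2.8810 / 19.6110 * 1.8190 / 1000
F = 1.596 kN


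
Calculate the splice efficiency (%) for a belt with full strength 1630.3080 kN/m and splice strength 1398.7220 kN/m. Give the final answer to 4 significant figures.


Eff = 1398.7220 / 1630.3080 * 100
Eff = 85.79 %


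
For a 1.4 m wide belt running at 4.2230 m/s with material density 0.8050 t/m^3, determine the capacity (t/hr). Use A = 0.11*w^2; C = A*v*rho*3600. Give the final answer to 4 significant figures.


A = 0.11 * 1.4^2 = 0.2156 m^2
C = 0.2156 * 4.2230 * 0.8050 * 3600
C = 2639 t/hr


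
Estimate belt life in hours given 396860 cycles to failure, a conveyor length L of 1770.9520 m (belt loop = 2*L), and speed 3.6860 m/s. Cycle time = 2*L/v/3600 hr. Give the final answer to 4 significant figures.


cycle_time = 2 * 1770.9520 / 3.6860 / 3600 = 0.266919 hr
life = 396860 * 0.266919 = 105900 hours


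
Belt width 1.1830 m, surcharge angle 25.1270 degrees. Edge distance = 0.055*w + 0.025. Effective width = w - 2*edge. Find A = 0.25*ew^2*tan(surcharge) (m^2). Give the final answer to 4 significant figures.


edge = 0.055*1.1830 + 0.025 = 0.090065 m
ew = 1.1830 - 2*0.090065 = 1.00287 m
A = 0.25 * 1.00287^2 * tan(25.1270 deg)
A = 0.1179 m^2


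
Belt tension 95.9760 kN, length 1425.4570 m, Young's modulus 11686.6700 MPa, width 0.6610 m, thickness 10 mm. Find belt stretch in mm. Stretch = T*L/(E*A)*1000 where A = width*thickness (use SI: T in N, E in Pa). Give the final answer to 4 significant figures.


A = 0.6610 * 0.01 = 0.00661 m^2
Stretch = 95.9760*1000 * 1425.4570 / (11686.6700e6 * 0.00661) * 1000
Stretch = 1771 mm


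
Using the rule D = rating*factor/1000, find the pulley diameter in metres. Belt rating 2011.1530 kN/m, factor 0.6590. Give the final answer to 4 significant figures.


D = 2011.1530 * 0.6590 / 1000
D = 1.325 m


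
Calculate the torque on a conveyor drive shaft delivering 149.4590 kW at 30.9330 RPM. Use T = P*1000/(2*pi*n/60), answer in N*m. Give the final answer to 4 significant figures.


omega = 2*pi*30.9330/60 = 3.2393 rad/s
T = 149.4590*1000 / 3.2393
T = 46140 N*m


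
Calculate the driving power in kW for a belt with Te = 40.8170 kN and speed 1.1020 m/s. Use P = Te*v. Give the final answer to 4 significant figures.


P = Te * v = 40.8170 * 1.1020
P = 44.98 kW


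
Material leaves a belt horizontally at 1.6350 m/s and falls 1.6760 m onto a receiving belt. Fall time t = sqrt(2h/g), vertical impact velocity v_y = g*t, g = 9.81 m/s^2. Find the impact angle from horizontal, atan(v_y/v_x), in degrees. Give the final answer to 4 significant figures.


t = sqrt(2*1.6760/9.81) = 0.584544 s
v_y = 9.81 * 0.584544 = 5.73438 m/s
angle = atan(5.73438 / 1.6350) = 74.09 deg


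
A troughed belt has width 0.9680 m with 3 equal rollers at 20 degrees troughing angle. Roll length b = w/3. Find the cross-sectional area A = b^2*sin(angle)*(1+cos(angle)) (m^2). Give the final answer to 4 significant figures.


b = 0.9680/3 = 0.322667 m
A = 0.322667^2 * sin(20 deg) * (1 + cos(20 deg))
A = 0.06907 m^2


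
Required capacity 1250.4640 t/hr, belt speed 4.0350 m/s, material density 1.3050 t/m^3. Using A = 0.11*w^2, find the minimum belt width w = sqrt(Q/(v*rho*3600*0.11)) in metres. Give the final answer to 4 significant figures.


A_req = 1250.4640 / (4.0350 * 1.3050 * 3600) = 0.0659652 m^2
w = sqrt(0.0659652 / 0.11)
w = 0.7744 m


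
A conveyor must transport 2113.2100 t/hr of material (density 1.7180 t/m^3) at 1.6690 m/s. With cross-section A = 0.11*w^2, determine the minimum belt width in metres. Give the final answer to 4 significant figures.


A_req = 2113.2100 / (1.6690 * 1.7180 * 3600) = 0.20472 m^2
w = sqrt(0.20472 / 0.11)
w = 1.364 m


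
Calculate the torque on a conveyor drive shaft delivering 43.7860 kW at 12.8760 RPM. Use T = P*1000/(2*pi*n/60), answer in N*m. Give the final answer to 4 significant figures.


omega = 2*pi*12.8760/60 = 1.34837 rad/s
T = 43.7860*1000 / 1.34837
T = 32470 N*m


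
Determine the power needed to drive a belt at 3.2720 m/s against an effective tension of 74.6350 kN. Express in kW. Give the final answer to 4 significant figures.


P = Te * v = 74.6350 * 3.2720
P = 244.2 kW


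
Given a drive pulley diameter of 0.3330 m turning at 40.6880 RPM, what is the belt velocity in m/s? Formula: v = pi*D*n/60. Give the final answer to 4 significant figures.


v = pi * 0.3330 * 40.6880 / 60
v = 0.7094 m/s


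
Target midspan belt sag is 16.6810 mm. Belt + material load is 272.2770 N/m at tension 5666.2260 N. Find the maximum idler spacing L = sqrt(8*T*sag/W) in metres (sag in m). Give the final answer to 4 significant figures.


sag = 16.6810/1000 = 0.016681 m
L = sqrt(8 * 5666.2260 * 0.016681 / 272.2770)
L = 1.666 m


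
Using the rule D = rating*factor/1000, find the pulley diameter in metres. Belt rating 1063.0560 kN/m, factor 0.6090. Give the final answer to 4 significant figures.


D = 1063.0560 * 0.6090 / 1000
D = 0.6474 m


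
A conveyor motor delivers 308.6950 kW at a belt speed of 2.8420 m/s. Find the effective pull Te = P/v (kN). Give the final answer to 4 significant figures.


Te = P / v = 308.6950 / 2.8420
Te = 108.6 kN


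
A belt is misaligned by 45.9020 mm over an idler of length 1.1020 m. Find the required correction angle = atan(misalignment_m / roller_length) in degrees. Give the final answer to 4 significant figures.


misalign_m = 45.9020 / 1000 = 0.045902 m
angle = atan(0.045902 / 1.1020)
angle = 2.385 deg


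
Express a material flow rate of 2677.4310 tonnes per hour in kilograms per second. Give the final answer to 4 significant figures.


m_dot = 2677.4310 * 1000 / 3600
m_dot = 743.7 kg/s


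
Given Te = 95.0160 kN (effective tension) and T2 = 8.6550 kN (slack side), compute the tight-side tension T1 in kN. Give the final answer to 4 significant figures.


T1 = Te + T2 = 95.0160 + 8.6550
T1 = 103.7 kN


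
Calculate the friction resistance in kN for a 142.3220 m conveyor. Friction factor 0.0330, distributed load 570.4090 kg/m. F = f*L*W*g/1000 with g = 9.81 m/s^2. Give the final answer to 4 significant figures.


F = 0.0330 * 142.3220 * 570.4090 * 9.81 / 1000
F = 26.28 kN


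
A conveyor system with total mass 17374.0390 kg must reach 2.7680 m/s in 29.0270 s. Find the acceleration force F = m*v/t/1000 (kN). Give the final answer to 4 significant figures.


F = 17374.0390 * 2.7680 / 29.0270 / 1000
F = 1.657 kN


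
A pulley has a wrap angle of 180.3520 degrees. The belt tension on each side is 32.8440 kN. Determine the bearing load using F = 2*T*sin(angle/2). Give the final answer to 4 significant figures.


F = 2 * 32.8440 * sin(180.3520/2 deg)
F = 65.69 kN


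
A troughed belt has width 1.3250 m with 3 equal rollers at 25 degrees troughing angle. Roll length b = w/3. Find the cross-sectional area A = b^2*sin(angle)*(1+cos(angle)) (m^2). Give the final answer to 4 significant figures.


b = 1.3250/3 = 0.441667 m
A = 0.441667^2 * sin(25 deg) * (1 + cos(25 deg))
A = 0.1572 m^2


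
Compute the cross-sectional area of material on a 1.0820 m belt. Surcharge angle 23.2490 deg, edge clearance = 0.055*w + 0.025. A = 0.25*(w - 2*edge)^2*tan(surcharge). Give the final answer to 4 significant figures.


edge = 0.055*1.0820 + 0.025 = 0.08451 m
ew = 1.0820 - 2*0.08451 = 0.91298 m
A = 0.25 * 0.91298^2 * tan(23.2490 deg)
A = 0.08952 m^2


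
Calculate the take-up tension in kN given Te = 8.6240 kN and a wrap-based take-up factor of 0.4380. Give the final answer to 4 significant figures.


T_tu = 8.6240 * 0.4380
T_tu = 3.777 kN


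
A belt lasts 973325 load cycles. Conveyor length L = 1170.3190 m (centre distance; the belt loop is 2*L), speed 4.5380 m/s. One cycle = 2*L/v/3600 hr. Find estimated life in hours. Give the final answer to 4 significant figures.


cycle_time = 2 * 1170.3190 / 4.5380 / 3600 = 0.143274 hr
life = 973325 * 0.143274 = 139500 hours


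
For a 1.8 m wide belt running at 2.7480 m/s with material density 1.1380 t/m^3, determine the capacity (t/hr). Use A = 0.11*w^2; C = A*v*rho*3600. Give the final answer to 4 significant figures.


A = 0.11 * 1.8^2 = 0.3564 m^2
C = 0.3564 * 2.7480 * 1.1380 * 3600
C = 4012 t/hr


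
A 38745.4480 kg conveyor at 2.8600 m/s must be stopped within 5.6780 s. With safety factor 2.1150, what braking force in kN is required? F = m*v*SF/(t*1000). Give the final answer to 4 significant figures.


F = 38745.4480 * 2.8600 / 5.6780 * 2.1150 / 1000
F = 41.28 kN


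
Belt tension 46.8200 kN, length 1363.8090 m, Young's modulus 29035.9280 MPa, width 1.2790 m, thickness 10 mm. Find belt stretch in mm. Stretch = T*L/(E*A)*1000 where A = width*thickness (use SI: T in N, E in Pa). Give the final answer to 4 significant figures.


A = 1.2790 * 0.01 = 0.01279 m^2
Stretch = 46.8200*1000 * 1363.8090 / (29035.9280e6 * 0.01279) * 1000
Stretch = 171.9 mm


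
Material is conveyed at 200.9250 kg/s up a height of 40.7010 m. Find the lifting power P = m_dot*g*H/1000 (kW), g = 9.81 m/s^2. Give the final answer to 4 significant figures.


P = 200.9250 * 9.81 * 40.7010 / 1000
P = 80.22 kW


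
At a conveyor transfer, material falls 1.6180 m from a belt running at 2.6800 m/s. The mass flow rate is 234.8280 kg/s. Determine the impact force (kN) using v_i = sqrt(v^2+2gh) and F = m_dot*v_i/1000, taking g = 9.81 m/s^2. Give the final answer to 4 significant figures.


v_i = sqrt(2.6800^2 + 2*9.81*1.6180) = 6.2392 m/s
F = 234.8280 * 6.2392 / 1000
F = 1.465 kN


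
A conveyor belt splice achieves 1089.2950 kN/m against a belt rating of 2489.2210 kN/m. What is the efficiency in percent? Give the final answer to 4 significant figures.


Eff = 1089.2950 / 2489.2210 * 100
Eff = 43.76 %


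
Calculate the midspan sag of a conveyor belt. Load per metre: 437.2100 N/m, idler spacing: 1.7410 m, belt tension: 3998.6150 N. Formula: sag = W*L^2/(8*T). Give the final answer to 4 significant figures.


sag = 437.2100 * 1.7410^2 / (8 * 3998.6150)
sag = 0.04143 m


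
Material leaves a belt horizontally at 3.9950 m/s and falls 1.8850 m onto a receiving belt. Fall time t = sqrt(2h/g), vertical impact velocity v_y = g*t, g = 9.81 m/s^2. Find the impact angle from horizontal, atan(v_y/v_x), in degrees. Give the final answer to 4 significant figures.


t = sqrt(2*1.8850/9.81) = 0.619921 s
v_y = 9.81 * 0.619921 = 6.08143 m/s
angle = atan(6.08143 / 3.9950) = 56.70 deg


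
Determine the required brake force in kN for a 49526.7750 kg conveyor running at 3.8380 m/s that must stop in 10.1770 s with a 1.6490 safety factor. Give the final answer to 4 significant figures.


F = 49526.7750 * 3.8380 / 10.1770 * 1.6490 / 1000
F = 30.80 kN


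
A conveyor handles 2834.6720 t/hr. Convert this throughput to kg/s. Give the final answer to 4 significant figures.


m_dot = 2834.6720 * 1000 / 3600
m_dot = 787.4 kg/s


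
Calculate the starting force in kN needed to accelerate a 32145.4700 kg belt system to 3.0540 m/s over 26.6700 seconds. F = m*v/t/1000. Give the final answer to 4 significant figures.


F = 32145.4700 * 3.0540 / 26.6700 / 1000
F = 3.681 kN


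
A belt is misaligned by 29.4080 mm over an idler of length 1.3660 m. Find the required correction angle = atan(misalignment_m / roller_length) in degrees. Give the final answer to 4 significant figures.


misalign_m = 29.4080 / 1000 = 0.029408 m
angle = atan(0.029408 / 1.3660)
angle = 1.233 deg


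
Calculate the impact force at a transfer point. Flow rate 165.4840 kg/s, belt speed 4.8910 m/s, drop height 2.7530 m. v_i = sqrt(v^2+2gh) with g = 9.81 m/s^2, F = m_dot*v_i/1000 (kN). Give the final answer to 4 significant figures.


v_i = sqrt(4.8910^2 + 2*9.81*2.7530) = 8.82812 m/s
F = 165.4840 * 8.82812 / 1000
F = 1.461 kN


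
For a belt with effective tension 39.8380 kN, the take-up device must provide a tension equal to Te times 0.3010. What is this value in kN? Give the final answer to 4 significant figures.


T_tu = 39.8380 * 0.3010
T_tu = 11.99 kN


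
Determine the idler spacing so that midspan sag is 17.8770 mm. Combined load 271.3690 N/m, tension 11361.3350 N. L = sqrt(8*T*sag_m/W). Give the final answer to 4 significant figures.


sag = 17.8770/1000 = 0.017877 m
L = sqrt(8 * 11361.3350 * 0.017877 / 271.3690)
L = 2.447 m


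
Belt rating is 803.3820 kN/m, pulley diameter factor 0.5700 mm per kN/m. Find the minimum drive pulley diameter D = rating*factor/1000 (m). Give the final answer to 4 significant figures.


D = 803.3820 * 0.5700 / 1000
D = 0.4579 m


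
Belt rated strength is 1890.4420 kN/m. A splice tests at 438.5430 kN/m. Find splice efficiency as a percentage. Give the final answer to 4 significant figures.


Eff = 438.5430 / 1890.4420 * 100
Eff = 23.20 %


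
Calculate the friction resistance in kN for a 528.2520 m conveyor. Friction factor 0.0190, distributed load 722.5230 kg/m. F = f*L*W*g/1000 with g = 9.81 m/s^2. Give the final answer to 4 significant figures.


F = 0.0190 * 528.2520 * 722.5230 * 9.81 / 1000
F = 71.14 kN


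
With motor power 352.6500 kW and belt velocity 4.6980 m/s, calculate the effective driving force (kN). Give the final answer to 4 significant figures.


Te = P / v = 352.6500 / 4.6980
Te = 75.06 kN


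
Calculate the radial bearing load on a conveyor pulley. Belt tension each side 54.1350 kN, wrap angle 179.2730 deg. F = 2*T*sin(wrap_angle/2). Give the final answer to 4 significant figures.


F = 2 * 54.1350 * sin(179.2730/2 deg)
F = 108.3 kN


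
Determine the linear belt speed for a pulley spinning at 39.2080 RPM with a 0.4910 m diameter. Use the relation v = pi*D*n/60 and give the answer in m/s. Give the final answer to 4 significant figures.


v = pi * 0.4910 * 39.2080 / 60
v = 1.008 m/s


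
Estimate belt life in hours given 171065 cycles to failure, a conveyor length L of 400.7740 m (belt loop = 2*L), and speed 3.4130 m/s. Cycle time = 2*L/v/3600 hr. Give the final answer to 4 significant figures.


cycle_time = 2 * 400.7740 / 3.4130 / 3600 = 0.0652365 hr
life = 171065 * 0.0652365 = 11160 hours


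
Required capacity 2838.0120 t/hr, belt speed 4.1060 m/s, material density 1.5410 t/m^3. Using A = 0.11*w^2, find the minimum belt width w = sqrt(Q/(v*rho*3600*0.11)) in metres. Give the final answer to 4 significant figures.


A_req = 2838.0120 / (4.1060 * 1.5410 * 3600) = 0.124592 m^2
w = sqrt(0.124592 / 0.11)
w = 1.064 m


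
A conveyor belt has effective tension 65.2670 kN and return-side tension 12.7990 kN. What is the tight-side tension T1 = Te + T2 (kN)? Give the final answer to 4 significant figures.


T1 = Te + T2 = 65.2670 + 12.7990
T1 = 78.07 kN


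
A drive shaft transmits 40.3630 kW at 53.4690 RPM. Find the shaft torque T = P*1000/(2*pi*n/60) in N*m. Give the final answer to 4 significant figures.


omega = 2*pi*53.4690/60 = 5.59926 rad/s
T = 40.3630*1000 / 5.59926
T = 7209 N*m


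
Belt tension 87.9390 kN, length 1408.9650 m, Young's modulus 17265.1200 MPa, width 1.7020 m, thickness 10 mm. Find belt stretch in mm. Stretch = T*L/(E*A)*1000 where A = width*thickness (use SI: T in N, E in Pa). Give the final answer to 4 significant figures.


A = 1.7020 * 0.01 = 0.01702 m^2
Stretch = 87.9390*1000 * 1408.9650 / (17265.1200e6 * 0.01702) * 1000
Stretch = 421.7 mm


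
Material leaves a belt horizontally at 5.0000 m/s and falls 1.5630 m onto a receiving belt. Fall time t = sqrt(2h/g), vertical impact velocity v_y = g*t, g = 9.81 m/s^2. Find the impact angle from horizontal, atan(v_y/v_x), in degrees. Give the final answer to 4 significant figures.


t = sqrt(2*1.5630/9.81) = 0.564495 s
v_y = 9.81 * 0.564495 = 5.5377 m/s
angle = atan(5.5377 / 5.0000) = 47.92 deg


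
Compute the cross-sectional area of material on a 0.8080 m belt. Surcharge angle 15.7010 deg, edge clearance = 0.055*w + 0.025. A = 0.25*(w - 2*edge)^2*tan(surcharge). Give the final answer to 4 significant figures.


edge = 0.055*0.8080 + 0.025 = 0.06944 m
ew = 0.8080 - 2*0.06944 = 0.66912 m
A = 0.25 * 0.66912^2 * tan(15.7010 deg)
A = 0.03146 m^2


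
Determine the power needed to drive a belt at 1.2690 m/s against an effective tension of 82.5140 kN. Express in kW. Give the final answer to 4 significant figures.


P = Te * v = 82.5140 * 1.2690
P = 104.7 kW


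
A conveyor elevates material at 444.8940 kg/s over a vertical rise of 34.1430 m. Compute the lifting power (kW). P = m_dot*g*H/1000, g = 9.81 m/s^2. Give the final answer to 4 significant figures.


P = 444.8940 * 9.81 * 34.1430 / 1000
P = 149.0 kW


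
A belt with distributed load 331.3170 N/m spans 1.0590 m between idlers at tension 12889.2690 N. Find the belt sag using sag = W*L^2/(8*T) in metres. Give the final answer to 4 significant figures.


sag = 331.3170 * 1.0590^2 / (8 * 12889.2690)
sag = 0.003603 m


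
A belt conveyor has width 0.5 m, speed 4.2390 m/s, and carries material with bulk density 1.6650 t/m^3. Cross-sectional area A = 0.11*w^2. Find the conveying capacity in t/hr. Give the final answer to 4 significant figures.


A = 0.11 * 0.5^2 = 0.0275 m^2
C = 0.0275 * 4.2390 * 1.6650 * 3600
C = 698.7 t/hr


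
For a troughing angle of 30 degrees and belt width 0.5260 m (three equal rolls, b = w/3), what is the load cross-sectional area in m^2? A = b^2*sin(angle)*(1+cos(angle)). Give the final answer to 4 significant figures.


b = 0.5260/3 = 0.175333 m
A = 0.175333^2 * sin(30 deg) * (1 + cos(30 deg))
A = 0.02868 m^2


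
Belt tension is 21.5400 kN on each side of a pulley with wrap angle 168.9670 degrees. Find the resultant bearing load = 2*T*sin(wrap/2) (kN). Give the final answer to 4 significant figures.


F = 2 * 21.5400 * sin(168.9670/2 deg)
F = 42.88 kN


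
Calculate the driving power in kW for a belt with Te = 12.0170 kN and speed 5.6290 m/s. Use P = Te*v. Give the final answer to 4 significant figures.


P = Te * v = 12.0170 * 5.6290
P = 67.64 kW


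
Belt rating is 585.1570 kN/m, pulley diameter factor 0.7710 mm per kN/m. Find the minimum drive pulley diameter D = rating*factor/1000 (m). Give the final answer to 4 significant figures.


D = 585.1570 * 0.7710 / 1000
D = 0.4512 m


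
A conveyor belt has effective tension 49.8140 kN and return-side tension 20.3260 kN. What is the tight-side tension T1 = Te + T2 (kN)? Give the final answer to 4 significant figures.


T1 = Te + T2 = 49.8140 + 20.3260
T1 = 70.14 kN


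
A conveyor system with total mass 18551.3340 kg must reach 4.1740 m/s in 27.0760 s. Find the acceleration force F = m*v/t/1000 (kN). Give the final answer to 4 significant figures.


F = 18551.3340 * 4.1740 / 27.0760 / 1000
F = 2.860 kN


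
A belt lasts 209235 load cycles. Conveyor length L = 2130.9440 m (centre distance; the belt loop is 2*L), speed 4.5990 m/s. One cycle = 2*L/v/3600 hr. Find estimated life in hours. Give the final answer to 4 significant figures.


cycle_time = 2 * 2130.9440 / 4.5990 / 3600 = 0.257416 hr
life = 209235 * 0.257416 = 53860 hours


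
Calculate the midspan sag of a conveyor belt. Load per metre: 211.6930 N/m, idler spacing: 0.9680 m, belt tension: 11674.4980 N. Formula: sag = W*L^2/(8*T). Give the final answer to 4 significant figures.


sag = 211.6930 * 0.9680^2 / (8 * 11674.4980)
sag = 0.002124 m


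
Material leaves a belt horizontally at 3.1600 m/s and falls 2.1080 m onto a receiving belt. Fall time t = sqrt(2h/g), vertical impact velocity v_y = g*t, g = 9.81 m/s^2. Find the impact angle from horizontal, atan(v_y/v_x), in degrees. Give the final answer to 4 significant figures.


t = sqrt(2*2.1080/9.81) = 0.655565 s
v_y = 9.81 * 0.655565 = 6.43109 m/s
angle = atan(6.43109 / 3.1600) = 63.83 deg


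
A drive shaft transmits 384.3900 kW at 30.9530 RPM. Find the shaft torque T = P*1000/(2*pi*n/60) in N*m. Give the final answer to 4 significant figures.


omega = 2*pi*30.9530/60 = 3.24139 rad/s
T = 384.3900*1000 / 3.24139
T = 118600 N*m


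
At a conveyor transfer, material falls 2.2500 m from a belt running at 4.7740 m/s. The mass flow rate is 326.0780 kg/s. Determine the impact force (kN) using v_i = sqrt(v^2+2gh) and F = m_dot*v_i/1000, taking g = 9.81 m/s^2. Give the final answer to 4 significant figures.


v_i = sqrt(4.7740^2 + 2*9.81*2.2500) = 8.18145 m/s
F = 326.0780 * 8.18145 / 1000
F = 2.668 kN


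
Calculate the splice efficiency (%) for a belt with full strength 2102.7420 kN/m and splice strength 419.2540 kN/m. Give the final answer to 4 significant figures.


Eff = 419.2540 / 2102.7420 * 100
Eff = 19.94 %


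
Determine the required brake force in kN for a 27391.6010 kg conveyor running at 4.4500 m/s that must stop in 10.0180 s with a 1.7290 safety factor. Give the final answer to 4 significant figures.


F = 27391.6010 * 4.4500 / 10.0180 * 1.7290 / 1000
F = 21.04 kN


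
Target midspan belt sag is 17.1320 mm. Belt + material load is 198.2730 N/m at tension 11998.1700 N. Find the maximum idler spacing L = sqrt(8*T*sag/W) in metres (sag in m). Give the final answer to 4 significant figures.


sag = 17.1320/1000 = 0.017132 m
L = sqrt(8 * 11998.1700 * 0.017132 / 198.2730)
L = 2.880 m


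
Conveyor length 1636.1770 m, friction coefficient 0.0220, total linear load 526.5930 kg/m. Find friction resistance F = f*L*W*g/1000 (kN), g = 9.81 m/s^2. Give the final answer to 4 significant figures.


F = 0.0220 * 1636.1770 * 526.5930 * 9.81 / 1000
F = 186.0 kN


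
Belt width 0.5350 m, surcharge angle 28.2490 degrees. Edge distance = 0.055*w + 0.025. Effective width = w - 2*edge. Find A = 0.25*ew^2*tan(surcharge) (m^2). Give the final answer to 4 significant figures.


edge = 0.055*0.5350 + 0.025 = 0.054425 m
ew = 0.5350 - 2*0.054425 = 0.42615 m
A = 0.25 * 0.42615^2 * tan(28.2490 deg)
A = 0.02439 m^2


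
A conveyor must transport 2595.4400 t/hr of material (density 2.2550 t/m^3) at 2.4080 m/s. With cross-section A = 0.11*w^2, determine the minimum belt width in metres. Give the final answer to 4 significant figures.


A_req = 2595.4400 / (2.4080 * 2.2550 * 3600) = 0.132772 m^2
w = sqrt(0.132772 / 0.11)
w = 1.099 m


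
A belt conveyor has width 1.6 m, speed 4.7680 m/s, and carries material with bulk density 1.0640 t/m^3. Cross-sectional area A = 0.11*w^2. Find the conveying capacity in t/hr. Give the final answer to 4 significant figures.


A = 0.11 * 1.6^2 = 0.2816 m^2
C = 0.2816 * 4.7680 * 1.0640 * 3600
C = 5143 t/hr


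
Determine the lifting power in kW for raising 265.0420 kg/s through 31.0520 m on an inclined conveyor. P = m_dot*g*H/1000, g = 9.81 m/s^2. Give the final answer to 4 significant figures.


P = 265.0420 * 9.81 * 31.0520 / 1000
P = 80.74 kW


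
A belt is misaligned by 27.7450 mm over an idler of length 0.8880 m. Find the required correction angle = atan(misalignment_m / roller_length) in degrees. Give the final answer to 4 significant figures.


misalign_m = 27.7450 / 1000 = 0.027745 m
angle = atan(0.027745 / 0.8880)
angle = 1.790 deg


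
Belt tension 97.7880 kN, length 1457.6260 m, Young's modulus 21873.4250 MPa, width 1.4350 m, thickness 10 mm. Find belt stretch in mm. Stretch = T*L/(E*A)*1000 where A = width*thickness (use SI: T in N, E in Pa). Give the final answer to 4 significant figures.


A = 1.4350 * 0.01 = 0.01435 m^2
Stretch = 97.7880*1000 * 1457.6260 / (21873.4250e6 * 0.01435) * 1000
Stretch = 454.1 mm


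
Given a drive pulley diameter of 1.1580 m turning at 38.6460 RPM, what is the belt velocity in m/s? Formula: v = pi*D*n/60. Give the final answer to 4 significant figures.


v = pi * 1.1580 * 38.6460 / 60
v = 2.343 m/s


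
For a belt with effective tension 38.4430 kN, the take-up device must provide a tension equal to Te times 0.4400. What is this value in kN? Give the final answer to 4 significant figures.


T_tu = 38.4430 * 0.4400
T_tu = 16.91 kN


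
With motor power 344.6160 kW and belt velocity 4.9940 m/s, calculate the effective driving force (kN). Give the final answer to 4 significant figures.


Te = P / v = 344.6160 / 4.9940
Te = 69.01 kN


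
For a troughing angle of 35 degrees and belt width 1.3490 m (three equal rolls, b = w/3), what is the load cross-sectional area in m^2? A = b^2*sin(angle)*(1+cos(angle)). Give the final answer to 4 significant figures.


b = 1.3490/3 = 0.449667 m
A = 0.449667^2 * sin(35 deg) * (1 + cos(35 deg))
A = 0.2110 m^2


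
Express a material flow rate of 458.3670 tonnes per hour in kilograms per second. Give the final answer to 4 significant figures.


m_dot = 458.3670 * 1000 / 3600
m_dot = 127.3 kg/s


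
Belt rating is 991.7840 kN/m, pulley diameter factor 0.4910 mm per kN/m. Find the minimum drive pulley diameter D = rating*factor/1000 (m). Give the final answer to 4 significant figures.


D = 991.7840 * 0.4910 / 1000
D = 0.4870 m


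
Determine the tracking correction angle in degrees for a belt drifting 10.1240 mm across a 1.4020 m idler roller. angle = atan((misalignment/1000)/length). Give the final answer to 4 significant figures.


misalign_m = 10.1240 / 1000 = 0.010124 m
angle = atan(0.010124 / 1.4020)
angle = 0.4137 deg


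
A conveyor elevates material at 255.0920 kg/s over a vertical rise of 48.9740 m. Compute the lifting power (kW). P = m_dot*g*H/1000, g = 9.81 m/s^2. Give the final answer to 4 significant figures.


P = 255.0920 * 9.81 * 48.9740 / 1000
P = 122.6 kW


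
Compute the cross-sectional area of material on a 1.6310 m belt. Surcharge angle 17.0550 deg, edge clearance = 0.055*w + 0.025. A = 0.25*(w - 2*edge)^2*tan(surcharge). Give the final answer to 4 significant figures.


edge = 0.055*1.6310 + 0.025 = 0.114705 m
ew = 1.6310 - 2*0.114705 = 1.40159 m
A = 0.25 * 1.40159^2 * tan(17.0550 deg)
A = 0.1507 m^2


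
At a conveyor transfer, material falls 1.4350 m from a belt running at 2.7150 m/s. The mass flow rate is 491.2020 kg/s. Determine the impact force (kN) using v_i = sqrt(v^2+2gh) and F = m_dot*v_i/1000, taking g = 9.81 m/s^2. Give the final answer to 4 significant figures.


v_i = sqrt(2.7150^2 + 2*9.81*1.4350) = 5.96036 m/s
F = 491.2020 * 5.96036 / 1000
F = 2.928 kN


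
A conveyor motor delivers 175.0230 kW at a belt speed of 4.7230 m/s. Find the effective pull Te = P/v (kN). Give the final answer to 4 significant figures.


Te = P / v = 175.0230 / 4.7230
Te = 37.06 kN


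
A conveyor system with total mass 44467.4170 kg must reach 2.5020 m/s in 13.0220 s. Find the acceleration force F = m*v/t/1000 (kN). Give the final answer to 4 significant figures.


F = 44467.4170 * 2.5020 / 13.0220 / 1000
F = 8.544 kN


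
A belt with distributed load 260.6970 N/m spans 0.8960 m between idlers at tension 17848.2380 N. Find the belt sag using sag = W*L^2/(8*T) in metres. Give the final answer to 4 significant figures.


sag = 260.6970 * 0.8960^2 / (8 * 17848.2380)
sag = 0.001466 m


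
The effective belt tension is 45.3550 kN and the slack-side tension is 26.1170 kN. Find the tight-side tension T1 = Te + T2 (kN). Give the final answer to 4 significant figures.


T1 = Te + T2 = 45.3550 + 26.1170
T1 = 71.47 kN


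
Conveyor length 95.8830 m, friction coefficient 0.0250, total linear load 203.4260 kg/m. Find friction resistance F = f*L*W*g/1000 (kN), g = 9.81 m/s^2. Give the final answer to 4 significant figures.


F = 0.0250 * 95.8830 * 203.4260 * 9.81 / 1000
F = 4.784 kN


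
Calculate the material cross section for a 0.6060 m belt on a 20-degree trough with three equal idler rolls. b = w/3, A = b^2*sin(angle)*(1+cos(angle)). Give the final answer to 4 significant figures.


b = 0.6060/3 = 0.202 m
A = 0.202^2 * sin(20 deg) * (1 + cos(20 deg))
A = 0.02707 m^2


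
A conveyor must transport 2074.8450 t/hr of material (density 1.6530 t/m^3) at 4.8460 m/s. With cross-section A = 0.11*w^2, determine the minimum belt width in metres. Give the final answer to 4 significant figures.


A_req = 2074.8450 / (4.8460 * 1.6530 * 3600) = 0.0719494 m^2
w = sqrt(0.0719494 / 0.11)
w = 0.8088 m


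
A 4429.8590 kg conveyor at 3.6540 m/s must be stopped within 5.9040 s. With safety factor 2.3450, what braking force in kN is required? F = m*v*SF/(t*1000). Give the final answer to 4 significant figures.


F = 4429.8590 * 3.6540 / 5.9040 * 2.3450 / 1000
F = 6.429 kN


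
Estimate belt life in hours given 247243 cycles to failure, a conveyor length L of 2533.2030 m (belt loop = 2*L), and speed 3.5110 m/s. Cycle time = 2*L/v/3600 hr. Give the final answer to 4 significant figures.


cycle_time = 2 * 2533.2030 / 3.5110 / 3600 = 0.400836 hr
life = 247243 * 0.400836 = 99100 hours


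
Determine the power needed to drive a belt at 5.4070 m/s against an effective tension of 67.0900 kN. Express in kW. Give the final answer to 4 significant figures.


P = Te * v = 67.0900 * 5.4070
P = 362.8 kW


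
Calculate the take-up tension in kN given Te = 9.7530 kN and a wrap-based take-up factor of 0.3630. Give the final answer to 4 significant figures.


T_tu = 9.7530 * 0.3630
T_tu = 3.540 kN


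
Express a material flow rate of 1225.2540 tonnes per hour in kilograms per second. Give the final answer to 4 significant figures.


m_dot = 1225.2540 * 1000 / 3600
m_dot = 340.3 kg/s


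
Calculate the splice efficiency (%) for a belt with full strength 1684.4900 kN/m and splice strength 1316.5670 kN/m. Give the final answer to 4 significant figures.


Eff = 1316.5670 / 1684.4900 * 100
Eff = 78.16 %


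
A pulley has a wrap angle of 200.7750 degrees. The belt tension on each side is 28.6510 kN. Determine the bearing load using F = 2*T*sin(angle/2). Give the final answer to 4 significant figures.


F = 2 * 28.6510 * sin(200.7750/2 deg)
F = 56.36 kN
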